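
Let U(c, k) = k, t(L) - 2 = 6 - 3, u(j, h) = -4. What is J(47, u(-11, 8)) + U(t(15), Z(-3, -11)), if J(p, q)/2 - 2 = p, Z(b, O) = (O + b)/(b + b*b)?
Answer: 287/3 ≈ 95.667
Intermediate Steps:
t(L) = 5 (t(L) = 2 + (6 - 3) = 2 + 3 = 5)
Z(b, O) = (O + b)/(b + b²)
J(p, q) = 4 + 2*p
J(47, u(-11, 8)) + U(t(15), Z(-3, -11)) = (4 + 2*47) + (-11 - 3)/((-3)*(1 - 3)) = (4 + 94) - ⅓*(-14)/(-2) = 98 - ⅓*(-½)*(-14) = 98 - 7/3 = 287/3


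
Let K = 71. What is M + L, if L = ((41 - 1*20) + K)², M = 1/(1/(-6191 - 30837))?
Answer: -28564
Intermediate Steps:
M = -37028 (M = 1/(1/(-37028)) = 1/(-1/37028) = -37028)
L = 8464 (L = ((41 - 1*20) + 71)² = ((41 - 20) + 71)² = (21 + 71)² = 92² = 8464)
M + L = -37028 + 8464 = -28564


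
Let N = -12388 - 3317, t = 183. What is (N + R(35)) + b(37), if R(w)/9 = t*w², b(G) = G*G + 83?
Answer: 2003322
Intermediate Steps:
b(G) = 83 + G² (b(G) = G² + 83 = 83 + G²)
N = -15705
R(w) = 1647*w² (R(w) = 9*(183*w²) = 1647*w²)
(N + R(35)) + b(37) = (-15705 + 1647*35²) + (83 + 37²) = (-15705 + 1647*1225) + (83 + 1369) = (-15705 + 2017575) + 1452 = 2001870 + 1452 = 2003322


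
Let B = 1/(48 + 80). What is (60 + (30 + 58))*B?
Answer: 37/32 ≈ 1.1563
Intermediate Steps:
B = 1/128 ≈ 0.0078125
(60 + (30 + 58))*B = (60 + (30 + 58))*(1/128) = (60 + 88)*(1/128) = 148*(1/128) = 37/32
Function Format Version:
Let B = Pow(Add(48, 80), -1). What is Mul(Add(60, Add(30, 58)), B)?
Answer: Rational(37, 32) ≈ 1.1563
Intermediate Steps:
B = Rational(1, 128) (B = Pow(128, -1) = Rational(1, 128) ≈ 0.0078125)
Mul(Add(60, Add(30, 58)), B) = Mul(Add(60, Add(30, 58)), Rational(1, 128)) = Mul(Add(60, 88), Rational(1, 128)) = Mul(148, Rational(1, 128)) = Rational(37, 32)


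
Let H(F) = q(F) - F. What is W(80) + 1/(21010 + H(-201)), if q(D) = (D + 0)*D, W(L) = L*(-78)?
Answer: -384458879/61612 ≈ -6240.0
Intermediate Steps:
W(L) = -78*L
q(D) = D² (q(D) = D*D = D²)
H(F) = F² - F
W(80) + 1/(21010 + H(-201)) = -78*80 + 1/(21010 - 201*(-1 - 201)) = -6240 + 1/(21010 - 201*(-202)) = -6240 + 1/(21010 + 40602) = -6240 + 1/61612 = -384458879/61612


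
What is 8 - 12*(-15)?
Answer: 188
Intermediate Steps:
8 - 12*(-15) = 8 + 180 = 188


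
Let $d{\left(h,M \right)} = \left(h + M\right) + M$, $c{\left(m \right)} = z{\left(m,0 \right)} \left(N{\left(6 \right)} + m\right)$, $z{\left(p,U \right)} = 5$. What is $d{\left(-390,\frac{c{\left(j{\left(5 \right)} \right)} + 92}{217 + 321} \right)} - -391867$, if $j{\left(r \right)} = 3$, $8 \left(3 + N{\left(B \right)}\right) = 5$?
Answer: $\frac{842459265}{2152} \approx 3.9148 \cdot 10^{5}$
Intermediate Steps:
$N{\left(B \right)} = - \frac{19}{8}$ ($N{\left(B \right)} = -3 + \frac{1}{8} \cdot 5 = -3 + \frac{5}{8} = - \frac{19}{8}$)
$c{\left(m \right)} = - \frac{95}{8} + 5 m$ ($c{\left(m \right)} = 5 \left(- \frac{19}{8} + m\right) = - \frac{95}{8} + 5 m$)
$d{\left(h,M \right)} = h + 2 M$ ($d{\left(h,M \right)} = \left(M + h\right) + M = h + 2 M$)
$d{\left(-390,\frac{c{\left(j{\left(5 \right)} \right)} + 92}{217 + 321} \right)} - -391867 = \left(-390 + 2 \frac{\left(- \frac{95}{8} + 5 \cdot 3\right) + 92}{217 + 321}\right) - -391867 = \left(-390 + 2 \frac{\left(- \frac{95}{8} + 15\right) + 92}{538}\right) + 391867 = \left(-390 + 2 \left(\frac{25}{8} + 92\right) \frac{1}{538}\right) + 391867 = \left(-390 + 2 \cdot \frac{761}{8} \cdot \frac{1}{538}\right) + 391867 = \left(-390 + 2 \cdot \frac{761}{4304}\right) + 391867 = \left(-390 + \frac{761}{2152}\right) + 391867 = - \frac{838519}{2152} + 391867 = \frac{842459265}{2152}$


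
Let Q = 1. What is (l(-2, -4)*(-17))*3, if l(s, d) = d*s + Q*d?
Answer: -204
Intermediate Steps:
l(s, d) = d + d*s (l(s, d) = d*s + 1*d = d*s + d = d + d*s)
(l(-2, -4)*(-17))*3 = (-4*(1 - 2)*(-17))*3 = (-4*(-1)*(-17))*3 = (4*(-17))*3 = -68*3 = -204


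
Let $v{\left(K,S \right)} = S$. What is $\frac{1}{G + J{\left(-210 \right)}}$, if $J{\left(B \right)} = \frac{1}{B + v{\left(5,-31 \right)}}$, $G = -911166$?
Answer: $- \frac{241}{219591007} \approx -1.0975 \cdot 10^{-6}$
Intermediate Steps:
$J{\left(B \right)} = \frac{1}{-31 + B}$ ($J{\left(B \right)} = \frac{1}{B - 31} = \frac{1}{-31 + B}$)
$\frac{1}{G + J{\left(-210 \right)}} = \frac{1}{-911166 + \frac{1}{-31 - 210}} = \frac{1}{-911166 + \frac{1}{-241}} = \frac{1}{-911166 - \frac{1}{241}} = \frac{1}{- \frac{219591007}{241}} = - \frac{241}{219591007}$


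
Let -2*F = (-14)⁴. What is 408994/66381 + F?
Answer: -1274637254/66381 ≈ -19202.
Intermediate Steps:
F = -19208 (F = -½*(-14)⁴ = -½*38416 = -19208)
408994/66381 + F = 408994/66381 - 19208 = -1274637254/66381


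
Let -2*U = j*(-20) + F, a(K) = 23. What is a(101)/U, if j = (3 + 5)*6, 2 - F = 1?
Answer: 46/959 ≈ 0.047967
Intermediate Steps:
F = 1 (F = 2 - 1*1 = 2 - 1 = 1)
j = 48 (j = 8*6 = 48)
U = 959/2 (U = -(48*(-20) + 1)/2 = -(-960 + 1)/2 = -½*(-959) = 959/2 ≈ 479.50)
a(101)/U = 23/(959/2) = 23*(2/959) = 46/959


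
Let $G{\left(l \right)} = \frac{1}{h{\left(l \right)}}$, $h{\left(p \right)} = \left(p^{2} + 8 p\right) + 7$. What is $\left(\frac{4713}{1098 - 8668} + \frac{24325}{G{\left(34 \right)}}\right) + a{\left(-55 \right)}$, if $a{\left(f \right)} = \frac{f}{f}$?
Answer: $\frac{264241261607}{7570} \approx 3.4906 \cdot 10^{7}$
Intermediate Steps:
$h{\left(p \right)} = 7 + p^{2} + 8 p$
$a{\left(f \right)} = 1$
$G{\left(l \right)} = \frac{1}{7 + l^{2} + 8 l}$
$\left(\frac{4713}{1098 - 8668} + \frac{24325}{G{\left(34 \right)}}\right) + a{\left(-55 \right)} = \left(\frac{4713}{1098 - 8668} + \frac{24325}{\frac{1}{7 + 34^{2} + 8 \cdot 34}}\right) + 1 = \left(\frac{4713}{-7570} + \frac{24325}{\frac{1}{7 + 1156 + 272}}\right) + 1 = \left(4713 \left(- \frac{1}{7570}\right) + \frac{24325}{\frac{1}{1435}}\right) + 1 = \left(- \frac{4713}{7570} + 24325 \frac{1}{\frac{1}{1435}}\right) + 1 = \left(- \frac{4713}{7570} + 24325 \cdot 1435\right) + 1 = \left(- \frac{4713}{7570} + 34906375\right) + 1 = \frac{264241254037}{7570} + 1 = \frac{264241261607}{7570}$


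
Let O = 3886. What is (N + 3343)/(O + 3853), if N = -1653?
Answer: 1690/7739 ≈ 0.21837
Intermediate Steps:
(N + 3343)/(O + 3853) = (-1653 + 3343)/(3886 + 3853) = 1690/7739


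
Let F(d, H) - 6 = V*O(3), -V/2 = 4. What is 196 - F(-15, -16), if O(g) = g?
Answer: 214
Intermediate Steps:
V = -8 (V = -2*4 = -8)
F(d, H) = -18 (F(d, H) = 6 - 8*3 = 6 - 24 = -18)
196 - F(-15, -16) = 196 - 1*(-18) = 196 + 18 = 214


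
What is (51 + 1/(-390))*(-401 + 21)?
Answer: -755782/39 ≈ -19379.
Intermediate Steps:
(51 + 1/(-390))*(-401 + 21) = (51 - 1/390)*(-380) = (19889/390)*(-380) = -755782/39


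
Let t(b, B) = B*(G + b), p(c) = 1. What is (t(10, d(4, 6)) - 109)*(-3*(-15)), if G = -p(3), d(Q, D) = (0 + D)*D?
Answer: 9675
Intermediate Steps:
d(Q, D) = D**2 (d(Q, D) = D*D = D**2)
G = -1 (G = -1*1 = -1)
t(b, B) = B*(-1 + b)
(t(10, d(4, 6)) - 109)*(-3*(-15)) = (6**2*(-1 + 10) - 109)*(-3*(-15)) = (36*9 - 109)*45 = (324 - 109)*45 = 215*45 = 9675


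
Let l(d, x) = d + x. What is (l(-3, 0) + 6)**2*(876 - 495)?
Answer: 3429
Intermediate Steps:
(l(-3, 0) + 6)**2*(876 - 495) = ((-3 + 0) + 6)**2*(876 - 495) = (-3 + 6)**2*381 = 3**2*381 = 9*381 = 3429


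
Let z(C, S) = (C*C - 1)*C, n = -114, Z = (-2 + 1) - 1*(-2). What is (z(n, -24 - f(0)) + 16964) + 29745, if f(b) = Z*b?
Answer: -1434721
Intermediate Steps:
Z = 1 (Z = -1 + 2 = 1)
f(b) = b (f(b) = 1*b = b)
z(C, S) = C*(-1 + C²) (z(C, S) = (C² - 1)*C = (-1 + C²)*C = C*(-1 + C²))
(z(n, -24 - f(0)) + 16964) + 29745 = (((-114)³ - 1*(-114)) + 16964) + 29745 = ((-1481544 + 114) + 16964) + 29745 = (-1481430 + 16964) + 29745 = -1464466 + 29745 = -1434721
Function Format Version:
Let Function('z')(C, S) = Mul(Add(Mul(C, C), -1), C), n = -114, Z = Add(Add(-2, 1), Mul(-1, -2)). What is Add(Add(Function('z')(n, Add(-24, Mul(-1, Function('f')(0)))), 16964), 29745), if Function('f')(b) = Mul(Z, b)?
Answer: -1434721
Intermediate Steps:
Z = 1 (Z = Add(-1, 2) = 1)
Function('f')(b) = b (Function('f')(b) = Mul(1, b) = b)
Function('z')(C, S) = Mul(C, Add(-1, Pow(C, 2))) (Function('z')(C, S) = Mul(Add(Pow(C, 2), -1), C) = Mul(Add(-1, Pow(C, 2)), C) = Mul(C, Add(-1, Pow(C, 2))))
Add(Add(Function('z')(n, Add(-24, Mul(-1, Function('f')(0)))), 16964), 29745) = Add(Add(Add(Pow(-114, 3), Mul(-1, -114)), 16964), 29745) = Add(Add(Add(-1481544, 114), 16964), 29745) = Add(Add(-1481430, 16964), 29745) = Add(-1464466, 29745) = -1434721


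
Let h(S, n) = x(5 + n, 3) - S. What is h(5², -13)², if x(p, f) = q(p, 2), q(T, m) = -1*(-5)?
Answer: 400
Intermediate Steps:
q(T, m) = 5
x(p, f) = 5
h(S, n) = 5 - S
h(5², -13)² = (5 - 1*5²)² = (5 - 1*25)² = (5 - 25)² = (-20)² = 400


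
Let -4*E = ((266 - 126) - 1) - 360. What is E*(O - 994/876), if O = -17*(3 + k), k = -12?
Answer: 14700257/1752 ≈ 8390.6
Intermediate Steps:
O = 153 (O = -17*(3 - 12) = -17*(-9) = 153)
E = 221/4 (E = -(((266 - 126) - 1) - 360)/4 = -((140 - 1) - 360)/4 = -(139 - 360)/4 = -¼*(-221) = 221/4 ≈ 55.250)
E*(O - 994/876) = 221*(153 - 994/876)/4 = 221*(153 - 994*1/876)/4 = 221*(153 - 497/438)/4 = (221/4)*(66517/438) = 14700257/1752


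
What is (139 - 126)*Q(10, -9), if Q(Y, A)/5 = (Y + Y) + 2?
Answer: 1430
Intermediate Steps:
Q(Y, A) = 10 + 10*Y (Q(Y, A) = 5*((Y + Y) + 2) = 5*(2*Y + 2) = 5*(2 + 2*Y) = 10 + 10*Y)
(139 - 126)*Q(10, -9) = (139 - 126)*(10 + 10*10) = 13*(10 + 100) = 13*110 = 1430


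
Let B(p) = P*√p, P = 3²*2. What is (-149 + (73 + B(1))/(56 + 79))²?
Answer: 400960576/18225 ≈ 22001.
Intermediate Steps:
P = 18 (P = 9*2 = 18)
B(p) = 18*√p
(-149 + (73 + B(1))/(56 + 79))² = (-149 + (73 + 18*√1)/(56 + 79))² = (-149 + (73 + 18*1)/135)² = (-149 + (73 + 18)*(1/135))² = (-149 + 91*(1/135))² = (-149 + 91/135)² = (-20024/135)² = 400960576/18225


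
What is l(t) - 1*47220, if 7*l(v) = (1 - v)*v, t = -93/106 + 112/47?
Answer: -8204128789979/173742268 ≈ -47220.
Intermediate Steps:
t = 7501/4982 (t = -93*1/106 + 112*(1/47) = -93/106 + 112/47 = 7501/4982 ≈ 1.5056)
l(v) = v*(1 - v)/7 (l(v) = ((1 - v)*v)/7 = (v*(1 - v))/7 = v*(1 - v)/7)
l(t) - 1*47220 = (⅐)*(7501/4982)*(1 - 1*7501/4982) - 1*47220 = (⅐)*(7501/4982)*(1 - 7501/4982) - 47220 = (⅐)*(7501/4982)*(-2519/4982) - 47220 = -18895019/173742268 - 47220 = -8204128789979/173742268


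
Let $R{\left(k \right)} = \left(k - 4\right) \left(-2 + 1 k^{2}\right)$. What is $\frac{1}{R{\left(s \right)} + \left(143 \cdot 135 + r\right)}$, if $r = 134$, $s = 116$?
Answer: $\frac{1}{1526287} \approx 6.5518 \cdot 10^{-7}$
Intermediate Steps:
$R{\left(k \right)} = \left(-4 + k\right) \left(-2 + k^{2}\right)$
$\frac{1}{R{\left(s \right)} + \left(143 \cdot 135 + r\right)} = \frac{1}{\left(8 + 116^{3} - 4 \cdot 116^{2} - 232\right) + \left(143 \cdot 135 + 134\right)} = \frac{1}{\left(8 + 1560896 - 53824 - 232\right) + \left(19305 + 134\right)} = \frac{1}{\left(8 + 1560896 - 53824 - 232\right) + 19439} = \frac{1}{1506848 + 19439} = \frac{1}{1526287}$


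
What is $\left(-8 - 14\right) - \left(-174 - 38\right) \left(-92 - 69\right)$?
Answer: $-34154$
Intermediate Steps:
$\left(-8 - 14\right) - \left(-174 - 38\right) \left(-92 - 69\right) = -22 - \left(-212\right) \left(-161\right) = -22 - 34132 = -34154$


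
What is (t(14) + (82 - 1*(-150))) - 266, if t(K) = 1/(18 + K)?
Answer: -1087/32 ≈ -33.969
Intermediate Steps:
(t(14) + (82 - 1*(-150))) - 266 = (1/(18 + 14) + (82 - 1*(-150))) - 266 = (1/32 + (82 + 150)) - 266 = (1/32 + 232) - 266 = 7425/32 - 266 = -1087/32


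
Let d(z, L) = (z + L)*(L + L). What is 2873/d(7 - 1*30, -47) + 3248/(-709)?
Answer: -19334883/4665220 ≈ -4.1445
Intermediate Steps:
d(z, L) = 2*L*(L + z) (d(z, L) = (L + z)*(2*L) = 2*L*(L + z))
2873/d(7 - 1*30, -47) + 3248/(-709) = 2873/((2*(-47)*(-47 + (7 - 1*30)))) + 3248/(-709) = 2873/((2*(-47)*(-47 + (7 - 30)))) + 3248*(-1/709) = 2873/((2*(-47)*(-47 - 23))) - 3248/709 = 2873/((2*(-47)*(-70))) - 3248/709 = 2873/6580 - 3248/709 = -19334883/4665220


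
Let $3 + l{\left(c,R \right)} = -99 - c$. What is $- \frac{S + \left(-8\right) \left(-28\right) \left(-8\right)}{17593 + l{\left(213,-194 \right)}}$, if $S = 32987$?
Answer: $- \frac{31195}{17278} \approx -1.8055$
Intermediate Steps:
$l{\left(c,R \right)} = -102 - c$ ($l{\left(c,R \right)} = -3 - \left(99 + c\right) = -102 - c$)
$- \frac{S + \left(-8\right) \left(-28\right) \left(-8\right)}{17593 + l{\left(213,-194 \right)}} = - \frac{32987 + \left(-8\right) \left(-28\right) \left(-8\right)}{17593 - 315} = - \frac{32987 + 224 \left(-8\right)}{17593 - 315} = - \frac{32987 - 1792}{17593 - 315} = - \frac{31195}{17278}$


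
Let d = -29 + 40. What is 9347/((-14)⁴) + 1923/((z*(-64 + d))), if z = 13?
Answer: -67433885/26468624 ≈ -2.5477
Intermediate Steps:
d = 11
9347/((-14)⁴) + 1923/((z*(-64 + d))) = 9347/((-14)⁴) + 1923/((13*(-64 + 11))) = 9347/38416 + 1923/((13*(-53))) = 9347*(1/38416) + 1923/(-689) = 9347/38416 + 1923*(-1/689) = 9347/38416 - 1923/689 = -67433885/26468624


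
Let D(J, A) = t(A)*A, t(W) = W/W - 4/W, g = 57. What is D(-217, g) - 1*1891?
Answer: -1838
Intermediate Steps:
t(W) = 1 - 4/W
D(J, A) = -4 + A (D(J, A) = ((-4 + A)/A)*A = -4 + A)
D(-217, g) - 1*1891 = (-4 + 57) - 1*1891 = 53 - 1891 = -1838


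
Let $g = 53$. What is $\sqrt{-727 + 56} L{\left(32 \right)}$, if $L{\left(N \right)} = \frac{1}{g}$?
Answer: $\frac{i \sqrt{671}}{53} \approx 0.48875 i$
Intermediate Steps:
$L{\left(N \right)} = \frac{1}{53}$
$\sqrt{-727 + 56} L{\left(32 \right)} = \sqrt{-727 + 56} \cdot \frac{1}{53} = \sqrt{-671} \cdot \frac{1}{53} = i \sqrt{671} \cdot \frac{1}{53} = \frac{i \sqrt{671}}{53}$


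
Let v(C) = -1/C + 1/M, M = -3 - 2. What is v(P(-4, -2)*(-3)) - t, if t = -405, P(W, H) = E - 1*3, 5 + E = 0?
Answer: 48571/120 ≈ 404.76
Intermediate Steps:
E = -5 (E = -5 + 0 = -5)
M = -5
P(W, H) = -8 (P(W, H) = -5 - 1*3 = -5 - 3 = -8)
v(C) = -1/5 - 1/C (v(C) = -1/C + 1/(-5) = -1/C + 1*(-1/5) = -1/C - 1/5 = -1/5 - 1/C)
v(P(-4, -2)*(-3)) - t = (-5 - (-8)*(-3))/(5*((-8*(-3)))) - 1*(-405) = (1/5)*(-5 - 1*24)/24 + 405 = (1/5)*(1/24)*(-5 - 24) + 405 = (1/5)*(1/24)*(-29) + 405 = -29/120 + 405 = 48571/120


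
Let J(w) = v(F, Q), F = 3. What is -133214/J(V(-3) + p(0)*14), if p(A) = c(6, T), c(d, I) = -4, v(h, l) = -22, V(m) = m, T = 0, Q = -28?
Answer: 66607/11 ≈ 6055.2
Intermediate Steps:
p(A) = -4
J(w) = -22
-133214/J(V(-3) + p(0)*14) = -133214/(-22) = -133214*(-1/22) = 66607/11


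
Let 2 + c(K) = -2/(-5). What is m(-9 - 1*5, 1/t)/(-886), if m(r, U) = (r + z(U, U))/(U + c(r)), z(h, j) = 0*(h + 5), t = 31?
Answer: -1085/107649 ≈ -0.010079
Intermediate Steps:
c(K) = -8/5 (c(K) = -2 - 2/(-5) = -2 - 2*(-1/5) = -2 + 2/5 = -8/5)
z(h, j) = 0 (z(h, j) = 0*(5 + h) = 0)
m(r, U) = r/(-8/5 + U) (m(r, U) = (r + 0)/(U - 8/5) = r/(-8/5 + U))
m(-9 - 1*5, 1/t)/(-886) = (5*(-9 - 1*5)/(-8 + 5/31))/(-886) = (5*(-9 - 5)/(-8 + 5*(1/31)))*(-1/886) = (5*(-14)/(-8 + 5/31))*(-1/886) = (5*(-14)/(-243/31))*(-1/886) = (5*(-14)*(-31/243))*(-1/886) = (2170/243)*(-1/886) = -1085/107649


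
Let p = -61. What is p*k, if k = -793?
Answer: 48373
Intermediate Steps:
p*k = -61*(-793) = 48373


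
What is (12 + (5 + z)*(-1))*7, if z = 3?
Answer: 28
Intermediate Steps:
(12 + (5 + z)*(-1))*7 = (12 + (5 + 3)*(-1))*7 = (12 + 8*(-1))*7 = (12 - 8)*7 = 4*7 = 28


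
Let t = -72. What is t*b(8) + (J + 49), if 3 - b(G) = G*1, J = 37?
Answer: 446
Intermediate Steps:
b(G) = 3 - G
t*b(8) + (J + 49) = -72*(3 - 1*8) + (37 + 49) = -72*(3 - 8) + 86 = -72*(-5) + 86 = 360 + 86 = 446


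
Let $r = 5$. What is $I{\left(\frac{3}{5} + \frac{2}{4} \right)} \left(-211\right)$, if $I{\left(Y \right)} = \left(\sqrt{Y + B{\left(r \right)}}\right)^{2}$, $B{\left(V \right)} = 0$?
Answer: $- \frac{2321}{10} \approx -232.1$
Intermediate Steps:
$I{\left(Y \right)} = Y$ ($I{\left(Y \right)} = \left(\sqrt{Y + 0}\right)^{2} = \left(\sqrt{Y}\right)^{2} = Y$)
$I{\left(\frac{3}{5} + \frac{2}{4} \right)} \left(-211\right) = \left(\frac{3}{5} + \frac{2}{4}\right) \left(-211\right) = \left(3 \cdot \frac{1}{5} + 2 \cdot \frac{1}{4}\right) \left(-211\right) = \left(\frac{3}{5} + \frac{1}{2}\right) \left(-211\right) = \frac{11}{10} \left(-211\right) = - \frac{2321}{10}$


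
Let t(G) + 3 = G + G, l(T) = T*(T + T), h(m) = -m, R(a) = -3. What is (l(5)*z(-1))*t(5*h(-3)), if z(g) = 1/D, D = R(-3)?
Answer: -450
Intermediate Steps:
D = -3
l(T) = 2*T² (l(T) = T*(2*T) = 2*T²)
t(G) = -3 + 2*G (t(G) = -3 + (G + G) = -3 + 2*G)
z(g) = -⅓ (z(g) = 1/(-3) = -⅓)
(l(5)*z(-1))*t(5*h(-3)) = ((2*5²)*(-⅓))*(-3 + 2*(5*(-1*(-3)))) = ((2*25)*(-⅓))*(-3 + 2*(5*3)) = (50*(-⅓))*(-3 + 2*15) = -50*(-3 + 30)/3 = -50/3*27 = -450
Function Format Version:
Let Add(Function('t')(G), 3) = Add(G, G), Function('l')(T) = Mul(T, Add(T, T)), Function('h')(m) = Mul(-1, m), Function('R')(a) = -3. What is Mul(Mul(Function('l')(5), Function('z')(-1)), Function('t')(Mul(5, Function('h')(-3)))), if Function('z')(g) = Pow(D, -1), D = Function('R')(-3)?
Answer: -450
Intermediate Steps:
D = -3
Function('l')(T) = Mul(2, Pow(T, 2)) (Function('l')(T) = Mul(T, Mul(2, T)) = Mul(2, Pow(T, 2)))
Function('t')(G) = Add(-3, Mul(2, G)) (Function('t')(G) = Add(-3, Add(G, G)) = Add(-3, Mul(2, G)))
Function('z')(g) = Rational(-1, 3) (Function('z')(g) = Pow(-3, -1) = Rational(-1, 3))
Mul(Mul(Function('l')(5), Function('z')(-1)), Function('t')(Mul(5, Function('h')(-3)))) = Mul(Mul(Mul(2, Pow(5, 2)), Rational(-1, 3)), Add(-3, Mul(2, Mul(5, Mul(-1, -3))))) = Mul(Mul(Mul(2, 25), Rational(-1, 3)), Add(-3, Mul(2, Mul(5, 3)))) = Mul(Mul(50, Rational(-1, 3)), Add(-3, Mul(2, 15))) = Mul(Rational(-50, 3), Add(-3, 30)) = Mul(Rational(-50, 3), 27) = -450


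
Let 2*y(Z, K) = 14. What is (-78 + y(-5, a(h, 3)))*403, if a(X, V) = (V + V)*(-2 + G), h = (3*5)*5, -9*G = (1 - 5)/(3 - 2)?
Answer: -28613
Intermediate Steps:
G = 4/9 (G = -(1 - 5)/(9*(3 - 2)) = -(-4)/(9*1) = -(-4)/9 = -⅑*(-4) = 4/9 ≈ 0.44444)
h = 75 (h = 15*5 = 75)
a(X, V) = -28*V/9 (a(X, V) = (V + V)*(-2 + 4/9) = (2*V)*(-14/9) = -28*V/9)
y(Z, K) = 7 (y(Z, K) = (½)*14 = 7)
(-78 + y(-5, a(h, 3)))*403 = (-78 + 7)*403 = -71*403 = -28613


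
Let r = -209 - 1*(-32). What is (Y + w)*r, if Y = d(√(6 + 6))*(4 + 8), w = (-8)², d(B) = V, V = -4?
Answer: -2832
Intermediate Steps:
r = -177 (r = -209 + 32 = -177)
d(B) = -4
w = 64
Y = -48 (Y = -4*(4 + 8) = -4*12 = -48)
(Y + w)*r = (-48 + 64)*(-177) = 16*(-177) = -2832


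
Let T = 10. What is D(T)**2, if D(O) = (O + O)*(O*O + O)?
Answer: 4840000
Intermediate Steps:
D(O) = 2*O*(O + O**2) (D(O) = (2*O)*(O**2 + O) = (2*O)*(O + O**2) = 2*O*(O + O**2))
D(T)**2 = (2*10**2*(1 + 10))**2 = (2*100*11)**2 = 2200**2 = 4840000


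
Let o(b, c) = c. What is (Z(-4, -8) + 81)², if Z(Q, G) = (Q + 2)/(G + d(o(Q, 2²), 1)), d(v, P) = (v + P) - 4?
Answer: 323761/49 ≈ 6607.4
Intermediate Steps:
d(v, P) = -4 + P + v (d(v, P) = (P + v) - 4 = -4 + P + v)
Z(Q, G) = (2 + Q)/(1 + G) (Z(Q, G) = (Q + 2)/(G + (-4 + 1 + 2²)) = (2 + Q)/(G + (-4 + 1 + 4)) = (2 + Q)/(G + 1) = (2 + Q)/(1 + G))
(Z(-4, -8) + 81)² = ((2 - 4)/(1 - 8) + 81)² = (-2/(-7) + 81)² = (-⅐*(-2) + 81)² = (2/7 + 81)² = (569/7)² = 323761/49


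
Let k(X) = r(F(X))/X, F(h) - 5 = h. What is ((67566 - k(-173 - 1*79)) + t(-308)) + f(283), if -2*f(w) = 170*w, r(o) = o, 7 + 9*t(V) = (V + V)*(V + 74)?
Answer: 15000361/252 ≈ 59525.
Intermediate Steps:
t(V) = -7/9 + 2*V*(74 + V)/9 (t(V) = -7/9 + ((V + V)*(V + 74))/9 = -7/9 + ((2*V)*(74 + V))/9 = -7/9 + (2*V*(74 + V))/9 = -7/9 + 2*V*(74 + V)/9)
F(h) = 5 + h
f(w) = -85*w
k(X) = (5 + X)/X
((67566 - k(-173 - 1*79)) + t(-308)) + f(283) = ((67566 - (5 + (-173 - 1*79))/(-173 - 1*79)) + (-7/9 + (2/9)*(-308)² + (148/9)*(-308))) - 85*283 = ((67566 - (5 + (-173 - 79))/(-173 - 79)) + (-7/9 + (2/9)*94864 - 45584/9)) - 24055 = ((67566 - (5 - 252)/(-252)) + (-7/9 + 189728/9 - 45584/9)) - 24055 = ((67566 - (-1)*(-247)/252) + 144137/9) - 24055 = ((67566 - 1*247/252) + 144137/9) - 24055 = ((67566 - 247/252) + 144137/9) - 24055 = (17026385/252 + 144137/9) - 24055 = 21062221/252 - 24055 = 15000361/252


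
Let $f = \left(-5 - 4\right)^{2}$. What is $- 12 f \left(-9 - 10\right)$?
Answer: $18468$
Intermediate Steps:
$f = 81$ ($f = \left(-9\right)^{2} = 81$)
$- 12 f \left(-9 - 10\right) = \left(-12\right) 81 \left(-9 - 10\right) = \left(-972\right) \left(-19\right) = 18468$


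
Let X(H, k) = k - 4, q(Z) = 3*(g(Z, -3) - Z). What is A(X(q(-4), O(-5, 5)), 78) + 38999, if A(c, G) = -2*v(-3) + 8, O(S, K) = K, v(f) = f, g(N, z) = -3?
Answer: 39013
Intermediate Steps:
q(Z) = -9 - 3*Z (q(Z) = 3*(-3 - Z) = -9 - 3*Z)
X(H, k) = -4 + k
A(c, G) = 14 (A(c, G) = -2*(-3) + 8 = 6 + 8 = 14)
A(X(q(-4), O(-5, 5)), 78) + 38999 = 14 + 38999 = 39013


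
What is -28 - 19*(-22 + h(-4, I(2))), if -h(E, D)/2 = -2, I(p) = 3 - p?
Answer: 314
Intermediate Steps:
h(E, D) = 4 (h(E, D) = -2*(-2) = 4)
-28 - 19*(-22 + h(-4, I(2))) = -28 - 19*(-22 + 4) = -28 - 19*(-18) = -28 + 342 = 314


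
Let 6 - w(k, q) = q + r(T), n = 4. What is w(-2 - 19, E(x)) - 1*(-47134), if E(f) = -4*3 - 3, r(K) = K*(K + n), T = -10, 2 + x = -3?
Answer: 47095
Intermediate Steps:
x = -5 (x = -2 - 3 = -5)
r(K) = K*(4 + K) (r(K) = K*(K + 4) = K*(4 + K))
E(f) = -15 (E(f) = -12 - 3 = -15)
w(k, q) = -54 - q (w(k, q) = 6 - (q - 10*(4 - 10)) = 6 - (q - 10*(-6)) = 6 - (q + 60) = 6 - (60 + q) = 6 + (-60 - q) = -54 - q)
w(-2 - 19, E(x)) - 1*(-47134) = (-54 - 1*(-15)) - 1*(-47134) = (-54 + 15) + 47134 = -39 + 47134 = 47095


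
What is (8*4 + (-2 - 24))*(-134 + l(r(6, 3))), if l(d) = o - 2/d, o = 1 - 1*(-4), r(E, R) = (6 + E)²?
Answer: -9289/12 ≈ -774.08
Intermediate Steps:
o = 5 (o = 1 + 4 = 5)
l(d) = 5 - 2/d
(8*4 + (-2 - 24))*(-134 + l(r(6, 3))) = (8*4 + (-2 - 24))*(-134 + (5 - 2/(6 + 6)²)) = (32 - 26)*(-134 + (5 - 2/(12²))) = 6*(-134 + (5 - 2/144)) = 6*(-134 + (5 - 2*1/144)) = 6*(-134 + (5 - 1/72)) = 6*(-134 + 359/72) = 6*(-9289/72) = -9289/12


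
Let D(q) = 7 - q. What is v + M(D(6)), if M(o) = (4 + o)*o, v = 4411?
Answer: 4416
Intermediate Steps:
M(o) = o*(4 + o)
v + M(D(6)) = 4411 + (7 - 1*6)*(4 + (7 - 1*6)) = 4411 + (7 - 6)*(4 + (7 - 6)) = 4411 + 1*(4 + 1) = 4411 + 1*5 = 4411 + 5 = 4416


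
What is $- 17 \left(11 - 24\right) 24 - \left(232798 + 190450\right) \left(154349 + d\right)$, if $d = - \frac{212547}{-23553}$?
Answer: $- \frac{512919331544600}{7851} \approx -6.5332 \cdot 10^{10}$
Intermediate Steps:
$d = \frac{70849}{7851}$ ($d = \left(-212547\right) \left(- \frac{1}{23553}\right) = \frac{70849}{7851} \approx 9.0242$)
$- 17 \left(11 - 24\right) 24 - \left(232798 + 190450\right) \left(154349 + d\right) = - 17 \left(11 - 24\right) 24 - \left(232798 + 190450\right) \left(154349 + \frac{70849}{7851}\right) = - 17 \left(11 - 24\right) 24 - 423248 \cdot \frac{1211864848}{7851} = \left(-17\right) \left(-13\right) 24 - \frac{512919373186304}{7851} = 221 \cdot 24 - \frac{512919373186304}{7851} = 5304 - \frac{512919373186304}{7851} = - \frac{512919331544600}{7851}$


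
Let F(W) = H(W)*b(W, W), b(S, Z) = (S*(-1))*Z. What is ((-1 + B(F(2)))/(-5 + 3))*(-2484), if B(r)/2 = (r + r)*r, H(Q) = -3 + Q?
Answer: 78246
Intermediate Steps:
b(S, Z) = -S*Z (b(S, Z) = (-S)*Z = -S*Z)
F(W) = -W²*(-3 + W) (F(W) = (-3 + W)*(-W*W) = (-3 + W)*(-W²) = -W²*(-3 + W))
B(r) = 4*r² (B(r) = 2*((r + r)*r) = 2*((2*r)*r) = 2*(2*r²) = 4*r²)
((-1 + B(F(2)))/(-5 + 3))*(-2484) = ((-1 + 4*(2²*(3 - 1*2))²)/(-5 + 3))*(-2484) = ((-1 + 4*(4*(3 - 2))²)/(-2))*(-2484) = ((-1 + 4*(4*1)²)*(-½))*(-2484) = ((-1 + 4*4²)*(-½))*(-2484) = ((-1 + 4*16)*(-½))*(-2484) = ((-1 + 64)*(-½))*(-2484) = (63*(-½))*(-2484) = -63/2*(-2484) = 78246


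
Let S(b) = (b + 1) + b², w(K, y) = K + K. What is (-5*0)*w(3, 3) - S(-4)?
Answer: -13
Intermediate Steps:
w(K, y) = 2*K
S(b) = 1 + b + b² (S(b) = (1 + b) + b² = 1 + b + b²)
(-5*0)*w(3, 3) - S(-4) = (-5*0)*(2*3) - (1 - 4 + (-4)²) = 0*6 - (1 - 4 + 16) = 0 - 1*13 = 0 - 13 = -13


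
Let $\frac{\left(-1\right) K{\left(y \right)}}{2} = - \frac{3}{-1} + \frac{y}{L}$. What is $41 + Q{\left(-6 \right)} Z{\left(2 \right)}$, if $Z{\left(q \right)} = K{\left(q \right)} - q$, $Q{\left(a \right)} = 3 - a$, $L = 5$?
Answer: $- \frac{191}{5} \approx -38.2$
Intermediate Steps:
$K{\left(y \right)} = -6 - \frac{2 y}{5}$ ($K{\left(y \right)} = - 2 \left(- \frac{3}{-1} + \frac{y}{5}\right) = - 2 \left(\left(-3\right) \left(-1\right) + y \frac{1}{5}\right) = - 2 \left(3 + \frac{y}{5}\right) = -6 - \frac{2 y}{5}$)
$Z{\left(q \right)} = -6 - \frac{7 q}{5}$ ($Z{\left(q \right)} = \left(-6 - \frac{2 q}{5}\right) - q = -6 - \frac{7 q}{5}$)
$41 + Q{\left(-6 \right)} Z{\left(2 \right)} = 41 + \left(3 - -6\right) \left(-6 - \frac{14}{5}\right) = 41 + \left(3 + 6\right) \left(-6 - \frac{14}{5}\right) = 41 + 9 \left(- \frac{44}{5}\right) = 41 - \frac{396}{5} = - \frac{191}{5}$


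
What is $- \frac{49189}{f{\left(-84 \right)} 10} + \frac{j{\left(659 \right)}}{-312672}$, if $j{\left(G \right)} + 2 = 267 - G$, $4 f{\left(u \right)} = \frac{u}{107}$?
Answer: $\frac{6530406923}{260560} \approx 25063.0$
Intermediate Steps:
$f{\left(u \right)} = \frac{u}{428}$ ($f{\left(u \right)} = \frac{u \frac{1}{107}}{4} = \frac{\frac{1}{107} u}{4} = \frac{u}{428}$)
$j{\left(G \right)} = 265 - G$ ($j{\left(G \right)} = -2 - \left(-267 + G\right) = 265 - G$)
$- \frac{49189}{f{\left(-84 \right)} 10} + \frac{j{\left(659 \right)}}{-312672} = - \frac{49189}{\frac{1}{428} \left(-84\right) 10} + \frac{265 - 659}{-312672} = - \frac{49189}{\left(- \frac{21}{107}\right) 10} + \left(265 - 659\right) \left(- \frac{1}{312672}\right) = - \frac{49189}{- \frac{210}{107}} - - \frac{197}{156336} = \left(-49189\right) \left(- \frac{107}{210}\right) + \frac{197}{156336} = \frac{751889}{30} + \frac{197}{156336} = \frac{6530406923}{260560}$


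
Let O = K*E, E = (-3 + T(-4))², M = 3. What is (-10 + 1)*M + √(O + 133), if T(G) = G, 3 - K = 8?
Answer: -27 + 4*I*√7 ≈ -27.0 + 10.583*I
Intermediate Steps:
K = -5 (K = 3 - 1*8 = 3 - 8 = -5)
E = 49 (E = (-3 - 4)² = (-7)² = 49)
O = -245 (O = -5*49 = -245)
(-10 + 1)*M + √(O + 133) = (-10 + 1)*3 + √(-245 + 133) = -9*3 + √(-112) = -27 + 4*I*√7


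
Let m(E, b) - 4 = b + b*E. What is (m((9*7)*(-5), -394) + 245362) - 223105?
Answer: 145977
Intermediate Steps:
m(E, b) = 4 + b + E*b (m(E, b) = 4 + (b + b*E) = 4 + (b + E*b) = 4 + b + E*b)
(m((9*7)*(-5), -394) + 245362) - 223105 = ((4 - 394 + ((9*7)*(-5))*(-394)) + 245362) - 223105 = ((4 - 394 + (63*(-5))*(-394)) + 245362) - 223105 = ((4 - 394 - 315*(-394)) + 245362) - 223105 = ((4 - 394 + 124110) + 245362) - 223105 = (123720 + 245362) - 223105 = 369082 - 223105 = 145977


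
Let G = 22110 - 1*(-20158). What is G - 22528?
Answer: 19740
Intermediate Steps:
G = 42268 (G = 22110 + 20158 = 42268)
G - 22528 = 42268 - 22528 = 19740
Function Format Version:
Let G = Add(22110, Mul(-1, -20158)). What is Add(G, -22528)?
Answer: 19740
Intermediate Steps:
G = 42268 (G = Add(22110, 20158) = 42268)
Add(G, -22528) = Add(42268, -22528) = 19740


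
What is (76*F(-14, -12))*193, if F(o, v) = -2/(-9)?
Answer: 29336/9 ≈ 3259.6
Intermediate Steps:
F(o, v) = 2/9 (F(o, v) = -2*(-⅑) = 2/9)
(76*F(-14, -12))*193 = (76*(2/9))*193 = (152/9)*193 = 29336/9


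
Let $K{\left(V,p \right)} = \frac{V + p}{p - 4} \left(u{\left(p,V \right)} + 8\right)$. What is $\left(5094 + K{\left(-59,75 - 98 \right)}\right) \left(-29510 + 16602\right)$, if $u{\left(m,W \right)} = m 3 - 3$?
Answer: $- \frac{1707599320}{27} \approx -6.3244 \cdot 10^{7}$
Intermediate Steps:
$u{\left(m,W \right)} = -3 + 3 m$ ($u{\left(m,W \right)} = 3 m - 3 = -3 + 3 m$)
$K{\left(V,p \right)} = \frac{\left(5 + 3 p\right) \left(V + p\right)}{-4 + p}$ ($K{\left(V,p \right)} = \frac{V + p}{p - 4} \left(\left(-3 + 3 p\right) + 8\right) = \frac{V + p}{-4 + p} \left(5 + 3 p\right) = \frac{\left(5 + 3 p\right) \left(V + p\right)}{-4 + p}$)
$\left(5094 + K{\left(-59,75 - 98 \right)}\right) \left(-29510 + 16602\right) = \left(5094 + \frac{3 \left(75 - 98\right)^{2} + 5 \left(-59\right) + 5 \left(75 - 98\right) + 3 \left(-59\right) \left(75 - 98\right)}{-4 + \left(75 - 98\right)}\right) \left(-29510 + 16602\right) = \left(5094 + \frac{3 \left(-23\right)^{2} - 295 + 5 \left(-23\right) + 3 \left(-59\right) \left(-23\right)}{-4 - 23}\right) \left(-12908\right) = \left(5094 + \frac{3 \cdot 529 - 295 - 115 + 4071}{-27}\right) \left(-12908\right) = \left(5094 - \frac{1587 - 295 - 115 + 4071}{27}\right) \left(-12908\right) = \left(5094 - \frac{5248}{27}\right) \left(-12908\right) = \frac{132290}{27} \left(-12908\right) = - \frac{1707599320}{27}$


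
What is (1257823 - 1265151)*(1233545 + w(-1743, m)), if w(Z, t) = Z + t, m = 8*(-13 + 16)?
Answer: -9026820928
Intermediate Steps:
m = 24 (m = 8*3 = 24)
(1257823 - 1265151)*(1233545 + w(-1743, m)) = (1257823 - 1265151)*(1233545 + (-1743 + 24)) = -7328*(1233545 - 1719) = -7328*1231826 = -9026820928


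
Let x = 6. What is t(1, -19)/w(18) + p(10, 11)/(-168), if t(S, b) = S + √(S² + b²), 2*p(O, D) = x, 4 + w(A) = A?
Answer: 3/56 + √362/14 ≈ 1.4126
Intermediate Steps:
w(A) = -4 + A
p(O, D) = 3 (p(O, D) = (½)*6 = 3)
t(1, -19)/w(18) + p(10, 11)/(-168) = (1 + √(1² + (-19)²))/(-4 + 18) + 3/(-168) = (1 + √(1 + 361))/14 + 3*(-1/168) = (1 + √362)*(1/14) - 1/56 = (1/14 + √362/14) - 1/56 = 3/56 + √362/14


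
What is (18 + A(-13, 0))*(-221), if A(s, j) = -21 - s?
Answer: -2210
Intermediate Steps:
(18 + A(-13, 0))*(-221) = (18 + (-21 - 1*(-13)))*(-221) = (18 + (-21 + 13))*(-221) = (18 - 8)*(-221) = 10*(-221) = -2210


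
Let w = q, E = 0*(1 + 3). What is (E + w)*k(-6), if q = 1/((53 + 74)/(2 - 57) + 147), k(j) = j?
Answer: -165/3979 ≈ -0.041468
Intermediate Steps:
E = 0 (E = 0*4 = 0)
q = 55/7958 (q = 1/(127/(-55) + 147) = 1/(127*(-1/55) + 147) = 1/(-127/55 + 147) = 1/(7958/55) = 55/7958 ≈ 0.0069113)
w = 55/7958 ≈ 0.0069113
(E + w)*k(-6) = (0 + 55/7958)*(-6) = (55/7958)*(-6) = -165/3979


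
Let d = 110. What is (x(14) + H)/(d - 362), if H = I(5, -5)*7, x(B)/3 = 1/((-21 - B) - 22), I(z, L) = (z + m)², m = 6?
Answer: -447/133 ≈ -3.3609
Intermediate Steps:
I(z, L) = (6 + z)² (I(z, L) = (z + 6)² = (6 + z)²)
x(B) = 3/(-43 - B) (x(B) = 3/((-21 - B) - 22) = 3/(-43 - B))
H = 847 (H = (6 + 5)²*7 = 11²*7 = 121*7 = 847)
(x(14) + H)/(d - 362) = (-3/(43 + 14) + 847)/(110 - 362) = (-3/57 + 847)/(-252) = (-3*1/57 + 847)*(-1/252) = (-1/19 + 847)*(-1/252) = (16092/19)*(-1/252) = -447/133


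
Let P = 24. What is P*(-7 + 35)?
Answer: 672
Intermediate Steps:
P*(-7 + 35) = 24*(-7 + 35) = 24*28 = 672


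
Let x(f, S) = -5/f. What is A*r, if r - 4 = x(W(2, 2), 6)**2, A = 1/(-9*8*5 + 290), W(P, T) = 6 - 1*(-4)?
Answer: -17/280 ≈ -0.060714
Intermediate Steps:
W(P, T) = 10 (W(P, T) = 6 + 4 = 10)
A = -1/70 (A = 1/(-72*5 + 290) = 1/(-360 + 290) = 1/(-70) = -1/70 ≈ -0.014286)
r = 17/4 (r = 4 + (-5/10)**2 = 4 + (-5*1/10)**2 = 4 + (-1/2)**2 = 4 + 1/4 = 17/4 ≈ 4.2500)
A*r = -1/70*17/4 = -17/280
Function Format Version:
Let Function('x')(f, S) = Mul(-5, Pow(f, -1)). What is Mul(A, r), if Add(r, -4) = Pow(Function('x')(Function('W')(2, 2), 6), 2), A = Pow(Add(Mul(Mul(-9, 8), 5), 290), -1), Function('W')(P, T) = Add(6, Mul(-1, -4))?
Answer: Rational(-17, 280) ≈ -0.060714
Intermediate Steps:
Function('W')(P, T) = 10 (Function('W')(P, T) = Add(6, 4) = 10)
A = Rational(-1, 70) (A = Pow(Add(Mul(-72, 5), 290), -1) = Pow(Add(-360, 290), -1) = Pow(-70, -1) = Rational(-1, 70) ≈ -0.014286)
r = Rational(17, 4) (r = Add(4, Pow(Mul(-5, Pow(10, -1)), 2)) = Add(4, Pow(Mul(-5, Rational(1, 10)), 2)) = Add(4, Pow(Rational(-1, 2), 2)) = Add(4, Rational(1, 4)) = Rational(17, 4) ≈ 4.2500)
Mul(A, r) = Mul(Rational(-1, 70), Rational(17, 4)) = Rational(-17, 280)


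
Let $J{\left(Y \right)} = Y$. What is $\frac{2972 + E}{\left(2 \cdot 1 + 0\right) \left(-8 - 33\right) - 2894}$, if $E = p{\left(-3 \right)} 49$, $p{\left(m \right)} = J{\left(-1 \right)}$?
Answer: $- \frac{2923}{2976} \approx -0.98219$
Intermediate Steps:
$p{\left(m \right)} = -1$
$E = -49$ ($E = \left(-1\right) 49 = -49$)
$\frac{2972 + E}{\left(2 \cdot 1 + 0\right) \left(-8 - 33\right) - 2894} = \frac{2972 - 49}{\left(2 \cdot 1 + 0\right) \left(-8 - 33\right) - 2894} = \frac{2923}{\left(2 + 0\right) \left(-41\right) - 2894} = \frac{2923}{2 \left(-41\right) - 2894} = \frac{2923}{-82 - 2894} = \frac{2923}{-2976} = 2923 \left(- \frac{1}{2976}\right) = - \frac{2923}{2976}$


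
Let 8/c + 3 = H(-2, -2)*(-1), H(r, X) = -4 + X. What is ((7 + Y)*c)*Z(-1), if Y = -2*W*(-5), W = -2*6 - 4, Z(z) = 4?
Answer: -1632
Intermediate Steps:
c = 8/3 (c = 8/(-3 + (-4 - 2)*(-1)) = 8/(-3 - 6*(-1)) = 8/(-3 + 6) = 8/3 ≈ 2.6667)
W = -16 (W = -12 - 4 = -16)
Y = -160 (Y = -2*(-16)*(-5) = 32*(-5) = -160)
((7 + Y)*c)*Z(-1) = ((7 - 160)*(8/3))*4 = -153*8/3*4 = -408*4 = -1632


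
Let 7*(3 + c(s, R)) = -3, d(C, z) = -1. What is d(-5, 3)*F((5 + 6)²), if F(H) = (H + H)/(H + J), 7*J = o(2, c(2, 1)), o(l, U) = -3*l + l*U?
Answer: -11858/5839 ≈ -2.0308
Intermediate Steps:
c(s, R) = -24/7 (c(s, R) = -3 + (⅐)*(-3) = -3 - 3/7 = -24/7)
o(l, U) = -3*l + U*l
J = -90/49 (J = (2*(-3 - 24/7))/7 = (2*(-45/7))/7 = (⅐)*(-90/7) = -90/49 ≈ -1.8367)
F(H) = 2*H/(-90/49 + H) (F(H) = (H + H)/(H - 90/49) = (2*H)/(-90/49 + H) = 2*H/(-90/49 + H))
d(-5, 3)*F((5 + 6)²) = -98*(5 + 6)²/(-90 + 49*(5 + 6)²) = -98*11²/(-90 + 49*11²) = -98*121/(-90 + 49*121) = -98*121/(-90 + 5929) = -98*121/5839 = -1*11858/5839 = -11858/5839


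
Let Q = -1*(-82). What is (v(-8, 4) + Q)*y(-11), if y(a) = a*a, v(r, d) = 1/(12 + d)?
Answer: 158873/16 ≈ 9929.6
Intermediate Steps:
Q = 82
y(a) = a²
(v(-8, 4) + Q)*y(-11) = (1/(12 + 4) + 82)*(-11)² = (1/16 + 82)*121 = (1313/16)*121 = 158873/16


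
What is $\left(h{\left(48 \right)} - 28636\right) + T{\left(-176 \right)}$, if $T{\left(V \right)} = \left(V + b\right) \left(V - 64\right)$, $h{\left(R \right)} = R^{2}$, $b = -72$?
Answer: $33188$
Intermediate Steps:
$T{\left(V \right)} = \left(-72 + V\right) \left(-64 + V\right)$ ($T{\left(V \right)} = \left(V - 72\right) \left(V - 64\right) = \left(-72 + V\right) \left(-64 + V\right)$)
$\left(h{\left(48 \right)} - 28636\right) + T{\left(-176 \right)} = \left(48^{2} - 28636\right) + \left(4608 + \left(-176\right)^{2} - -23936\right) = \left(2304 - 28636\right) + \left(4608 + 30976 + 23936\right) = -26332 + 59520 = 33188$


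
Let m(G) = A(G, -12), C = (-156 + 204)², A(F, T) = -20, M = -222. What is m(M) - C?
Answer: -2324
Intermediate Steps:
C = 2304 (C = 48² = 2304)
m(G) = -20
m(M) - C = -20 - 1*2304 = -20 - 2304 = -2324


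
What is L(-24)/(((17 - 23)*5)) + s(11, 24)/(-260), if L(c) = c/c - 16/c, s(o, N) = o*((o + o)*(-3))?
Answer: 1601/585 ≈ 2.7368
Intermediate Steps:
s(o, N) = -6*o² (s(o, N) = o*((2*o)*(-3)) = o*(-6*o) = -6*o²)
L(c) = 1 - 16/c
L(-24)/(((17 - 23)*5)) + s(11, 24)/(-260) = ((-16 - 24)/(-24))/(((17 - 23)*5)) - 6*11²/(-260) = (-1/24*(-40))/((-6*5)) - 6*121*(-1/260) = (5/3)/(-30) - 726*(-1/260) = (5/3)*(-1/30) + 363/130 = -1/18 + 363/130 = 1601/585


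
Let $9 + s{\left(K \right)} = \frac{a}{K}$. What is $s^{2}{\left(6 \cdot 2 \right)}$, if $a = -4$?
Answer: $\frac{784}{9} \approx 87.111$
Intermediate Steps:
$s{\left(K \right)} = -9 - \frac{4}{K}$
$s^{2}{\left(6 \cdot 2 \right)} = \left(-9 - \frac{4}{6 \cdot 2}\right)^{2} = \left(-9 - \frac{4}{12}\right)^{2} = \left(-9 - \frac{1}{3}\right)^{2} = \left(- \frac{28}{3}\right)^{2} = \frac{784}{9}$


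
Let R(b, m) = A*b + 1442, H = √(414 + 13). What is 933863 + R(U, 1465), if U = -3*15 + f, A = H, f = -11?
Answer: 935305 - 56*√427 ≈ 9.3415e+5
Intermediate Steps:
H = √427 ≈ 20.664
A = √427 ≈ 20.664
U = -56 (U = -3*15 - 11 = -45 - 11 = -56)
R(b, m) = 1442 + b*√427 (R(b, m) = √427*b + 1442 = b*√427 + 1442 = 1442 + b*√427)
933863 + R(U, 1465) = 933863 + (1442 - 56*√427) = 935305 - 56*√427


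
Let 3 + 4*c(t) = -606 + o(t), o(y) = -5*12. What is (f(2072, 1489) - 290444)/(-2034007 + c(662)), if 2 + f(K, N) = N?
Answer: 1155828/8136697 ≈ 0.14205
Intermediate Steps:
o(y) = -60
f(K, N) = -2 + N
c(t) = -669/4 (c(t) = -¾ + (-606 - 60)/4 = -¾ + (¼)*(-666) = -¾ - 333/2 = -669/4)
(f(2072, 1489) - 290444)/(-2034007 + c(662)) = ((-2 + 1489) - 290444)/(-2034007 - 669/4) = (1487 - 290444)/(-8136697/4) = -288957*(-4/8136697) = 1155828/8136697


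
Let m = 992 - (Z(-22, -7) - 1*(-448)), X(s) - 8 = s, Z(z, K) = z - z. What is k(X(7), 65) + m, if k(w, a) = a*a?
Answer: 4769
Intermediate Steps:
Z(z, K) = 0
X(s) = 8 + s
k(w, a) = a²
m = 544 (m = 992 - (0 - 1*(-448)) = 992 - (0 + 448) = 992 - 1*448 = 992 - 448 = 544)
k(X(7), 65) + m = 65² + 544 = 4225 + 544 = 4769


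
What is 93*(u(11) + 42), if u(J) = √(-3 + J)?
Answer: 3906 + 186*√2 ≈ 4169.0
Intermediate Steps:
93*(u(11) + 42) = 93*(√(-3 + 11) + 42) = 93*(√8 + 42) = 93*(2*√2 + 42) = 93*(42 + 2*√2) = 3906 + 186*√2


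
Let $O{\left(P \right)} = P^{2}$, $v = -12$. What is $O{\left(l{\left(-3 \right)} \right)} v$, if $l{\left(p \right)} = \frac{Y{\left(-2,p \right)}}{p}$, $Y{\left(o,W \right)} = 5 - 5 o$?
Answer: $-300$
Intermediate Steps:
$l{\left(p \right)} = \frac{15}{p}$ ($l{\left(p \right)} = \frac{5 - -10}{p} = \frac{5 + 10}{p} = \frac{15}{p}$)
$O{\left(l{\left(-3 \right)} \right)} v = \left(\frac{15}{-3}\right)^{2} \left(-12\right) = \left(15 \left(- \frac{1}{3}\right)\right)^{2} \left(-12\right) = \left(-5\right)^{2} \left(-12\right) = 25 \left(-12\right) = -300$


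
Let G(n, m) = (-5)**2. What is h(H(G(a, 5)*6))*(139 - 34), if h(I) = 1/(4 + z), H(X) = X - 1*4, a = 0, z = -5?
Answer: -105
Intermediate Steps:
G(n, m) = 25
H(X) = -4 + X (H(X) = X - 4 = -4 + X)
h(I) = -1 (h(I) = 1/(4 - 5) = 1/(-1) = -1)
h(H(G(a, 5)*6))*(139 - 34) = -(139 - 34) = -1*105 = -105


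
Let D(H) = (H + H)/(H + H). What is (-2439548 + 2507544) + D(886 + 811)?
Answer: 67997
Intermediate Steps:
D(H) = 1 (D(H) = (2*H)/((2*H)) = (2*H)*(1/(2*H)) = 1)
(-2439548 + 2507544) + D(886 + 811) = (-2439548 + 2507544) + 1 = 67996 + 1 = 67997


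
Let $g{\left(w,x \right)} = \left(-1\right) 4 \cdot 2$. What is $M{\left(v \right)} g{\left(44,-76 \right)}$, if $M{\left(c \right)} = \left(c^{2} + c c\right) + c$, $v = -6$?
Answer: $-528$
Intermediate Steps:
$g{\left(w,x \right)} = -8$ ($g{\left(w,x \right)} = \left(-4\right) 2 = -8$)
$M{\left(c \right)} = c + 2 c^{2}$ ($M{\left(c \right)} = \left(c^{2} + c^{2}\right) + c = 2 c^{2} + c = c + 2 c^{2}$)
$M{\left(v \right)} g{\left(44,-76 \right)} = - 6 \left(1 + 2 \left(-6\right)\right) \left(-8\right) = - 6 \left(1 - 12\right) \left(-8\right) = \left(-6\right) \left(-11\right) \left(-8\right) = 66 \left(-8\right) = -528$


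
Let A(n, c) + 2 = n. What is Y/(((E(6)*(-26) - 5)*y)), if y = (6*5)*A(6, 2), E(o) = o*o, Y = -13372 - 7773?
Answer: 4229/22584 ≈ 0.18726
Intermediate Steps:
A(n, c) = -2 + n
Y = -21145
E(o) = o²
y = 120 (y = (6*5)*(-2 + 6) = 30*4 = 120)
Y/(((E(6)*(-26) - 5)*y)) = -21145*1/(120*(6²*(-26) - 5)) = -21145*1/(120*(36*(-26) - 5)) = -21145*1/(120*(-936 - 5)) = -21145/((-941*120)) = -21145/(-112920) = -21145*(-1/112920) = 4229/22584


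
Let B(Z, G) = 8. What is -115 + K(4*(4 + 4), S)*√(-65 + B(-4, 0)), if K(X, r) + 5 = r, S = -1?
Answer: -115 - 6*I*√57 ≈ -115.0 - 45.299*I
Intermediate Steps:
K(X, r) = -5 + r
-115 + K(4*(4 + 4), S)*√(-65 + B(-4, 0)) = -115 + (-5 - 1)*√(-65 + 8) = -115 - 6*I*√57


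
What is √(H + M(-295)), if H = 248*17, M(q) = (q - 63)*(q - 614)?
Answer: √329638 ≈ 574.14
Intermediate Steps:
M(q) = (-614 + q)*(-63 + q) (M(q) = (-63 + q)*(-614 + q) = (-614 + q)*(-63 + q))
H = 4216
√(H + M(-295)) = √(4216 + (38682 + (-295)² - 677*(-295))) = √(4216 + (38682 + 87025 + 199715)) = √(4216 + 325422) = √329638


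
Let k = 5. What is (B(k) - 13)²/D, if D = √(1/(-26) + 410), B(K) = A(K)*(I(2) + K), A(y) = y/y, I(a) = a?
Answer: 12*√277134/3553 ≈ 1.7780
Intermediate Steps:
A(y) = 1
B(K) = 2 + K (B(K) = 1*(2 + K) = 2 + K)
D = √277134/26 (D = √(-1/26 + 410) = √(10659/26) = √277134/26 ≈ 20.247)
(B(k) - 13)²/D = ((2 + 5) - 13)²/((√277134/26)) = (7 - 13)²*(√277134/10659) = (-6)²*(√277134/10659) = 36*(√277134/10659) = 12*√277134/3553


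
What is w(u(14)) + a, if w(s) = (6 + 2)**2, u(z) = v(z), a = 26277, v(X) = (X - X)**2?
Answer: 26341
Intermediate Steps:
v(X) = 0 (v(X) = 0**2 = 0)
u(z) = 0
w(s) = 64 (w(s) = 8**2 = 64)
w(u(14)) + a = 64 + 26277 = 26341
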